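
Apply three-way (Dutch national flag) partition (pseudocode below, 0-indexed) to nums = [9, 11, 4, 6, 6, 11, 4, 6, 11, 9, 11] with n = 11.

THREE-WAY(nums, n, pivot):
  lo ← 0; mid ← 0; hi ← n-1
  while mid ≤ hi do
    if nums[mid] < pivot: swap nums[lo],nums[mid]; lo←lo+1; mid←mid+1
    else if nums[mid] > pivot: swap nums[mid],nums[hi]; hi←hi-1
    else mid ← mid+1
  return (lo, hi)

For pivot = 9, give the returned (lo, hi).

lo=0 mid=0 hi=10
9=9: mid=1
11>9: swap(1,10), hi=9 ⇒ [9, 11, 4, 6, 6, 11, 4, 6, 11, 9, 11]
11>9: swap(1,9), hi=8 ⇒ [9, 9, 4, 6, 6, 11, 4, 6, 11, 11, 11]
9=9: mid=2
4<9: swap(0,2), lo=1 mid=3 ⇒ [4, 9, 9, 6, 6, 11, 4, 6, 11, 11, 11]
6<9: swap(1,3), lo=2 mid=4 ⇒ [4, 6, 9, 9, 6, 11, 4, 6, 11, 11, 11]
6<9: swap(2,4), lo=3 mid=5 ⇒ [4, 6, 6, 9, 9, 11, 4, 6, 11, 11, 11]
11>9: swap(5,8), hi=7 ⇒ [4, 6, 6, 9, 9, 11, 4, 6, 11, 11, 11]
11>9: swap(5,7), hi=6 ⇒ [4, 6, 6, 9, 9, 6, 4, 11, 11, 11, 11]
6<9: swap(3,5), lo=4 mid=6 ⇒ [4, 6, 6, 6, 9, 9, 4, 11, 11, 11, 11]
4<9: swap(4,6), lo=5 mid=7 ⇒ [4, 6, 6, 6, 4, 9, 9, 11, 11, 11, 11]
done. lo=5 hi=6; nums=[4, 6, 6, 6, 4, 9, 9, 11, 11, 11, 11]

(5, 6)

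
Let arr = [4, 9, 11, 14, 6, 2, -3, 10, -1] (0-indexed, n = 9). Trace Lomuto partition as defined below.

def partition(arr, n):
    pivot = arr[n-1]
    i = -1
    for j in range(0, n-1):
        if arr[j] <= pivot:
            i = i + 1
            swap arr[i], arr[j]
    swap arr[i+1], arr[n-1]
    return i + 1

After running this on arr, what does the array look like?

pivot = arr[8] = -1; i = -1
j=0: arr[0]=4 > -1 → no swap
j=1: arr[1]=9 > -1 → no swap
j=2: arr[2]=11 > -1 → no swap
j=3: arr[3]=14 > -1 → no swap
j=4: arr[4]=6 > -1 → no swap
j=5: arr[5]=2 > -1 → no swap
j=6: arr[6]=-3 ≤ -1 → i=0, swap arr[0],arr[6] → [-3, 9, 11, 14, 6, 2, 4, 10, -1]
j=7: arr[7]=10 > -1 → no swap
final swap arr[1],arr[8] → [-3, -1, 11, 14, 6, 2, 4, 10, 9]; return 1

[-3, -1, 11, 14, 6, 2, 4, 10, 9]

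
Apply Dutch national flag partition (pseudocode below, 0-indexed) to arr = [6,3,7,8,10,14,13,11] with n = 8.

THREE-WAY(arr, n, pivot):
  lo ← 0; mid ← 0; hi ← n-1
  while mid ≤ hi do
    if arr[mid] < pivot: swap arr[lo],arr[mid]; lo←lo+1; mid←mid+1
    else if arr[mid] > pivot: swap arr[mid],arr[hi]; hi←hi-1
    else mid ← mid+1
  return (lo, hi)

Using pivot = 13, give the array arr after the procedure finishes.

lo=0 mid=0 hi=7
6<13: swap(0,0), lo=1 mid=1 ⇒ [6,3,7,8,10,14,13,11]
3<13: swap(1,1), lo=2 mid=2 ⇒ [6,3,7,8,10,14,13,11]
7<13: swap(2,2), lo=3 mid=3 ⇒ [6,3,7,8,10,14,13,11]
8<13: swap(3,3), lo=4 mid=4 ⇒ [6,3,7,8,10,14,13,11]
10<13: swap(4,4), lo=5 mid=5 ⇒ [6,3,7,8,10,14,13,11]
14>13: swap(5,7), hi=6 ⇒ [6,3,7,8,10,11,13,14]
11<13: swap(5,5), lo=6 mid=6 ⇒ [6,3,7,8,10,11,13,14]
13=13: mid=7
done. lo=6 hi=6; arr=[6,3,7,8,10,11,13,14]

[6,3,7,8,10,11,13,14]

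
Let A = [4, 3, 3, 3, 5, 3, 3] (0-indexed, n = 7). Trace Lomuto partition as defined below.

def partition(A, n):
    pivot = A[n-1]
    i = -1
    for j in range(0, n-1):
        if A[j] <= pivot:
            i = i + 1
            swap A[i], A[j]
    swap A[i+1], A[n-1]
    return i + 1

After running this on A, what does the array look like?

pivot=3, i=-1
j=0: 4>3, skip
j=1: 3≤3, i=0, swap(0,1) ⇒ [3, 4, 3, 3, 5, 3, 3]
j=2: 3≤3, i=1, swap(1,2) ⇒ [3, 3, 4, 3, 5, 3, 3]
j=3: 3≤3, i=2, swap(2,3) ⇒ [3, 3, 3, 4, 5, 3, 3]
j=4: 5>3, skip
j=5: 3≤3, i=3, swap(3,5) ⇒ [3, 3, 3, 3, 5, 4, 3]
swap(4,6) ⇒ [3, 3, 3, 3, 3, 4, 5]; return 4

[3, 3, 3, 3, 3, 4, 5]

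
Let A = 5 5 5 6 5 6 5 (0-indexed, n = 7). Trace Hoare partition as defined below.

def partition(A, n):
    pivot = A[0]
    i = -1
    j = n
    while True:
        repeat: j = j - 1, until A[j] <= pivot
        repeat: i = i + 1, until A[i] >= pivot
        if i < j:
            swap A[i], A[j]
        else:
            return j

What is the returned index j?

pivot = A[0] = 5; i = -1, j = 7
j→6 (A[6]=5≤5), i→0 (A[0]=5≥5); i<j, swap → 5 5 5 6 5 6 5
j→4 (A[4]=5≤5), i→1 (A[1]=5≥5); i<j, swap → 5 5 5 6 5 6 5
j→2, i→2; i≥j, return j=2. A = 5 5 5 6 5 6 5

2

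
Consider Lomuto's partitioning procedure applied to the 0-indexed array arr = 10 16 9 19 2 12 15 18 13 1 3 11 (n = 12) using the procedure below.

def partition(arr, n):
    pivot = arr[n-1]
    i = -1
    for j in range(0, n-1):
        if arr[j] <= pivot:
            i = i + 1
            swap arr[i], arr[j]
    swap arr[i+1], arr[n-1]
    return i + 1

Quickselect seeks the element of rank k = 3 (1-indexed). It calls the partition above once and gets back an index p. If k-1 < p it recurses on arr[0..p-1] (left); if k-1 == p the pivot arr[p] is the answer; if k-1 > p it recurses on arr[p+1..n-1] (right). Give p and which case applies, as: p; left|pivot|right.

5; left

pivot=11, i=-1
j=0: 10≤11, i=0, swap(0,0) ⇒ 10 16 9 19 2 12 15 18 13 1 3 11
j=1: 16>11, skip
j=2: 9≤11, i=1, swap(1,2) ⇒ 10 9 16 19 2 12 15 18 13 1 3 11
j=3: 19>11, skip
j=4: 2≤11, i=2, swap(2,4) ⇒ 10 9 2 19 16 12 15 18 13 1 3 11
j=5: 12>11, skip
j=6: 15>11, skip
j=7: 18>11, skip
j=8: 13>11, skip
j=9: 1≤11, i=3, swap(3,9) ⇒ 10 9 2 1 16 12 15 18 13 19 3 11
j=10: 3≤11, i=4, swap(4,10) ⇒ 10 9 2 1 3 12 15 18 13 19 16 11
swap(5,11) ⇒ 10 9 2 1 3 11 15 18 13 19 16 12; return 5
p = 5; k-1 = 2 < 5 ⇒ left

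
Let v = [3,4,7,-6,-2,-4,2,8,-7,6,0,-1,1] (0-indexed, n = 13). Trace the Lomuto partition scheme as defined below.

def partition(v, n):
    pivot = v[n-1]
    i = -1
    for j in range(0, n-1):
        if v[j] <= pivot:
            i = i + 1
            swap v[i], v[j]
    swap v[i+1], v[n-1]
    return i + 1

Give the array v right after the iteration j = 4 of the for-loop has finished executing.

[-6,-2,7,3,4,-4,2,8,-7,6,0,-1,1]

pivot = v[12] = 1; i = -1
j=0: v[0]=3 > 1 → no swap
j=1: v[1]=4 > 1 → no swap
j=2: v[2]=7 > 1 → no swap
j=3: v[3]=-6 ≤ 1 → i=0, swap v[0],v[3] → [-6,4,7,3,-2,-4,2,8,-7,6,0,-1,1]
j=4: v[4]=-2 ≤ 1 → i=1, swap v[1],v[4] → [-6,-2,7,3,4,-4,2,8,-7,6,0,-1,1]
(after j=4) v = [-6,-2,7,3,4,-4,2,8,-7,6,0,-1,1]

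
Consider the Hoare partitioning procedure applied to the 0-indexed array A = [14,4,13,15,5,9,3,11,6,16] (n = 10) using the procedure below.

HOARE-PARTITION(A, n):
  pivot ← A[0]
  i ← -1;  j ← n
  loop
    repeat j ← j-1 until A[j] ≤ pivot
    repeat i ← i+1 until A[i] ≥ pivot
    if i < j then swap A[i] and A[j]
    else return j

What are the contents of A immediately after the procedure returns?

[6,4,13,11,5,9,3,15,14,16]

pivot = A[0] = 14; i = -1, j = 10
j→8 (A[8]=6≤14), i→0 (A[0]=14≥14); i<j, swap → [6,4,13,15,5,9,3,11,14,16]
j→7 (A[7]=11≤14), i→3 (A[3]=15≥14); i<j, swap → [6,4,13,11,5,9,3,15,14,16]
j→6, i→7; i≥j, return j=6. A = [6,4,13,11,5,9,3,15,14,16]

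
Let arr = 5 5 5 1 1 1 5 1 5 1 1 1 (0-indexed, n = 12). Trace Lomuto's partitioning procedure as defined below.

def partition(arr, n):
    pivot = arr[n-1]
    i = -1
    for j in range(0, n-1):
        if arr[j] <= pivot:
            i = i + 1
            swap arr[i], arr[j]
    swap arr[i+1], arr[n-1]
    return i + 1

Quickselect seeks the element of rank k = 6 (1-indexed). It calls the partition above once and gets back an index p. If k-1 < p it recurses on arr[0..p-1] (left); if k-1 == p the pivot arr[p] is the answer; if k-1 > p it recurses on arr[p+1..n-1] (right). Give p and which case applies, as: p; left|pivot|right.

6; left

pivot = arr[11] = 1; i = -1
j=0: arr[0]=5 > 1 → no swap
j=1: arr[1]=5 > 1 → no swap
j=2: arr[2]=5 > 1 → no swap
j=3: arr[3]=1 ≤ 1 → i=0, swap arr[0],arr[3] → 1 5 5 5 1 1 5 1 5 1 1 1
j=4: arr[4]=1 ≤ 1 → i=1, swap arr[1],arr[4] → 1 1 5 5 5 1 5 1 5 1 1 1
j=5: arr[5]=1 ≤ 1 → i=2, swap arr[2],arr[5] → 1 1 1 5 5 5 5 1 5 1 1 1
j=6: arr[6]=5 > 1 → no swap
j=7: arr[7]=1 ≤ 1 → i=3, swap arr[3],arr[7] → 1 1 1 1 5 5 5 5 5 1 1 1
j=8: arr[8]=5 > 1 → no swap
j=9: arr[9]=1 ≤ 1 → i=4, swap arr[4],arr[9] → 1 1 1 1 1 5 5 5 5 5 1 1
j=10: arr[10]=1 ≤ 1 → i=5, swap arr[5],arr[10] → 1 1 1 1 1 1 5 5 5 5 5 1
final swap arr[6],arr[11] → 1 1 1 1 1 1 1 5 5 5 5 5; return 6
p = 6; k-1 = 5 < 6 ⇒ left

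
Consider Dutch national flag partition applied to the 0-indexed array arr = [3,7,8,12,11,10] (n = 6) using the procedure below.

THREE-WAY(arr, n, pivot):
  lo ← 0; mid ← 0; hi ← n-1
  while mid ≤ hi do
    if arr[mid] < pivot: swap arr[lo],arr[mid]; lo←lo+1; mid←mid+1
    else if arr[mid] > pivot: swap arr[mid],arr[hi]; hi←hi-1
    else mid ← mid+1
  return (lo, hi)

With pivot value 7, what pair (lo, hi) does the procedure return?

(1, 1)

pivot = 7; lo=0, mid=0, hi=5
arr[mid]=3<7: swap arr[0],arr[0]; lo=1,mid=1 → [3,7,8,12,11,10]
arr[mid]=7=7: mid=2
arr[mid]=8>7: swap arr[2],arr[5]; hi=4 → [3,7,10,12,11,8]
arr[mid]=10>7: swap arr[2],arr[4]; hi=3 → [3,7,11,12,10,8]
arr[mid]=11>7: swap arr[2],arr[3]; hi=2 → [3,7,12,11,10,8]
arr[mid]=12>7: swap arr[2],arr[2]; hi=1 → [3,7,12,11,10,8]
end: lo=1, hi=1; arr = [3,7,12,11,10,8]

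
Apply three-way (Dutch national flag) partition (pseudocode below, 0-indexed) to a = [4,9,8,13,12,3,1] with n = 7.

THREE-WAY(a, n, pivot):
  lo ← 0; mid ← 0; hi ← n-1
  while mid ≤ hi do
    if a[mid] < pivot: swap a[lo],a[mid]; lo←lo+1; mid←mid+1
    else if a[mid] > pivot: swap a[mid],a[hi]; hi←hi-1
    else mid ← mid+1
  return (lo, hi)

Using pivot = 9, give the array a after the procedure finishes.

[4,8,1,3,9,12,13]

lo=0 mid=0 hi=6
4<9: swap(0,0), lo=1 mid=1 ⇒ [4,9,8,13,12,3,1]
9=9: mid=2
8<9: swap(1,2), lo=2 mid=3 ⇒ [4,8,9,13,12,3,1]
13>9: swap(3,6), hi=5 ⇒ [4,8,9,1,12,3,13]
1<9: swap(2,3), lo=3 mid=4 ⇒ [4,8,1,9,12,3,13]
12>9: swap(4,5), hi=4 ⇒ [4,8,1,9,3,12,13]
3<9: swap(3,4), lo=4 mid=5 ⇒ [4,8,1,3,9,12,13]
done. lo=4 hi=4; a=[4,8,1,3,9,12,13]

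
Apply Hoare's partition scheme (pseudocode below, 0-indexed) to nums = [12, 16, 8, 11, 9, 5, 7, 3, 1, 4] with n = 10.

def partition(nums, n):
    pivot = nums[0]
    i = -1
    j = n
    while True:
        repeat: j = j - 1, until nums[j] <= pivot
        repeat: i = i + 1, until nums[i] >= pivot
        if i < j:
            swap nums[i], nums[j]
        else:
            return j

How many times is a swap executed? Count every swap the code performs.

2

pivot = nums[0] = 12; i = -1, j = 10
j→9 (nums[9]=4≤12), i→0 (nums[0]=12≥12); i<j, swap → [4, 16, 8, 11, 9, 5, 7, 3, 1, 12]
j→8 (nums[8]=1≤12), i→1 (nums[1]=16≥12); i<j, swap → [4, 1, 8, 11, 9, 5, 7, 3, 16, 12]
j→7, i→8; i≥j, return j=7. nums = [4, 1, 8, 11, 9, 5, 7, 3, 16, 12]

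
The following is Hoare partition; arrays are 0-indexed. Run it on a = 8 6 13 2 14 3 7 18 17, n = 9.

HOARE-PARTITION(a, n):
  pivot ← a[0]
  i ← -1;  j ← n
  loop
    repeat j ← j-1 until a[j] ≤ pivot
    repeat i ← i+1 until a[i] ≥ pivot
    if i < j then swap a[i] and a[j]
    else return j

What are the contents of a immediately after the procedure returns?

pivot=8
j stops at 6 (7), i stops at 0 (8); swap ⇒ 7 6 13 2 14 3 8 18 17
j stops at 5 (3), i stops at 2 (13); swap ⇒ 7 6 3 2 14 13 8 18 17
j stops at 3, i stops at 4; i≥j ⇒ return 3. a=7 6 3 2 14 13 8 18 17

7 6 3 2 14 13 8 18 17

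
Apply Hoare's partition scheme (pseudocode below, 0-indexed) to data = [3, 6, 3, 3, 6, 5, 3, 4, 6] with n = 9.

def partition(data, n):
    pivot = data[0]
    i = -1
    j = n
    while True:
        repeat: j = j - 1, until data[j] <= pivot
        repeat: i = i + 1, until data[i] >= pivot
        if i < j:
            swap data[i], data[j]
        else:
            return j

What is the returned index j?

2

pivot = data[0] = 3; i = -1, j = 9
j→6 (data[6]=3≤3), i→0 (data[0]=3≥3); i<j, swap → [3, 6, 3, 3, 6, 5, 3, 4, 6]
j→3 (data[3]=3≤3), i→1 (data[1]=6≥3); i<j, swap → [3, 3, 3, 6, 6, 5, 3, 4, 6]
j→2, i→2; i≥j, return j=2. data = [3, 3, 3, 6, 6, 5, 3, 4, 6]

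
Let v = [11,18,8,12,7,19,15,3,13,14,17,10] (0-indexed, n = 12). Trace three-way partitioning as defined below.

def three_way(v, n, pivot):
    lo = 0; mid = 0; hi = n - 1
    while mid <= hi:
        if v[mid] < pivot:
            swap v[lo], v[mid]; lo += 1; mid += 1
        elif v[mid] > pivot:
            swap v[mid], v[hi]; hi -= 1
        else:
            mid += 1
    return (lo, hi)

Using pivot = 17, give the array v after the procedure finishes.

[11,10,8,12,7,15,3,13,14,17,19,18]

pivot = 17; lo=0, mid=0, hi=11
v[mid]=11<17: swap v[0],v[0]; lo=1,mid=1 → [11,18,8,12,7,19,15,3,13,14,17,10]
v[mid]=18>17: swap v[1],v[11]; hi=10 → [11,10,8,12,7,19,15,3,13,14,17,18]
v[mid]=10<17: swap v[1],v[1]; lo=2,mid=2 → [11,10,8,12,7,19,15,3,13,14,17,18]
v[mid]=8<17: swap v[2],v[2]; lo=3,mid=3 → [11,10,8,12,7,19,15,3,13,14,17,18]
v[mid]=12<17: swap v[3],v[3]; lo=4,mid=4 → [11,10,8,12,7,19,15,3,13,14,17,18]
v[mid]=7<17: swap v[4],v[4]; lo=5,mid=5 → [11,10,8,12,7,19,15,3,13,14,17,18]
v[mid]=19>17: swap v[5],v[10]; hi=9 → [11,10,8,12,7,17,15,3,13,14,19,18]
v[mid]=17=17: mid=6
v[mid]=15<17: swap v[5],v[6]; lo=6,mid=7 → [11,10,8,12,7,15,17,3,13,14,19,18]
v[mid]=3<17: swap v[6],v[7]; lo=7,mid=8 → [11,10,8,12,7,15,3,17,13,14,19,18]
v[mid]=13<17: swap v[7],v[8]; lo=8,mid=9 → [11,10,8,12,7,15,3,13,17,14,19,18]
v[mid]=14<17: swap v[8],v[9]; lo=9,mid=10 → [11,10,8,12,7,15,3,13,14,17,19,18]
end: lo=9, hi=9; v = [11,10,8,12,7,15,3,13,14,17,19,18]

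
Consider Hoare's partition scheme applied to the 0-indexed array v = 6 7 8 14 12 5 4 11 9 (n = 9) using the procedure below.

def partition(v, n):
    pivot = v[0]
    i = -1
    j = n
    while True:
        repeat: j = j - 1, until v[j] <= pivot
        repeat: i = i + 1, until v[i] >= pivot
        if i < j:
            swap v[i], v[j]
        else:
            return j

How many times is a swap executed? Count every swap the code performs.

2

pivot = v[0] = 6; i = -1, j = 9
j→6 (v[6]=4≤6), i→0 (v[0]=6≥6); i<j, swap → 4 7 8 14 12 5 6 11 9
j→5 (v[5]=5≤6), i→1 (v[1]=7≥6); i<j, swap → 4 5 8 14 12 7 6 11 9
j→1, i→2; i≥j, return j=1. v = 4 5 8 14 12 7 6 11 9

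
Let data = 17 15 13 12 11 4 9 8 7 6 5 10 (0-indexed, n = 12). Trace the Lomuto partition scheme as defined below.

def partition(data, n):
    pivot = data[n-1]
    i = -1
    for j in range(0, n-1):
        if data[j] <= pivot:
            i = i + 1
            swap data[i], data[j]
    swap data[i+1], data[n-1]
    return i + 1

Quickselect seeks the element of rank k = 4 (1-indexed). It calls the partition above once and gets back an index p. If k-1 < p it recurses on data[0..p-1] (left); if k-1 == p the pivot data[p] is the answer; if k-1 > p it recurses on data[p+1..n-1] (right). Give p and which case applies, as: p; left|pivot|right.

pivot = data[11] = 10; i = -1
j=0: data[0]=17 > 10 → no swap
j=1: data[1]=15 > 10 → no swap
j=2: data[2]=13 > 10 → no swap
j=3: data[3]=12 > 10 → no swap
j=4: data[4]=11 > 10 → no swap
j=5: data[5]=4 ≤ 10 → i=0, swap data[0],data[5] → 4 15 13 12 11 17 9 8 7 6 5 10
j=6: data[6]=9 ≤ 10 → i=1, swap data[1],data[6] → 4 9 13 12 11 17 15 8 7 6 5 10
j=7: data[7]=8 ≤ 10 → i=2, swap data[2],data[7] → 4 9 8 12 11 17 15 13 7 6 5 10
j=8: data[8]=7 ≤ 10 → i=3, swap data[3],data[8] → 4 9 8 7 11 17 15 13 12 6 5 10
j=9: data[9]=6 ≤ 10 → i=4, swap data[4],data[9] → 4 9 8 7 6 17 15 13 12 11 5 10
j=10: data[10]=5 ≤ 10 → i=5, swap data[5],data[10] → 4 9 8 7 6 5 15 13 12 11 17 10
final swap data[6],data[11] → 4 9 8 7 6 5 10 13 12 11 17 15; return 6
p = 6; k-1 = 3 < 6 ⇒ left

6; left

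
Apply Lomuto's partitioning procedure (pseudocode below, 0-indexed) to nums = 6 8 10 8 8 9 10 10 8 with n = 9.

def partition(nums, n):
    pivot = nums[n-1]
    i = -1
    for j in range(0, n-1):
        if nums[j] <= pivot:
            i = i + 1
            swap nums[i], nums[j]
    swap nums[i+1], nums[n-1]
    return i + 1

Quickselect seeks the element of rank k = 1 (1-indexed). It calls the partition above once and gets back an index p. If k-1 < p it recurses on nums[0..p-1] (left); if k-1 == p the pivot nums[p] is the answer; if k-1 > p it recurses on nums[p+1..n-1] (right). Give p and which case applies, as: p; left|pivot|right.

4; left

pivot=8, i=-1
j=0: 6≤8, i=0, swap(0,0) ⇒ 6 8 10 8 8 9 10 10 8
j=1: 8≤8, i=1, swap(1,1) ⇒ 6 8 10 8 8 9 10 10 8
j=2: 10>8, skip
j=3: 8≤8, i=2, swap(2,3) ⇒ 6 8 8 10 8 9 10 10 8
j=4: 8≤8, i=3, swap(3,4) ⇒ 6 8 8 8 10 9 10 10 8
j=5: 9>8, skip
j=6: 10>8, skip
j=7: 10>8, skip
swap(4,8) ⇒ 6 8 8 8 8 9 10 10 10; return 4
p = 4; k-1 = 0 < 4 ⇒ left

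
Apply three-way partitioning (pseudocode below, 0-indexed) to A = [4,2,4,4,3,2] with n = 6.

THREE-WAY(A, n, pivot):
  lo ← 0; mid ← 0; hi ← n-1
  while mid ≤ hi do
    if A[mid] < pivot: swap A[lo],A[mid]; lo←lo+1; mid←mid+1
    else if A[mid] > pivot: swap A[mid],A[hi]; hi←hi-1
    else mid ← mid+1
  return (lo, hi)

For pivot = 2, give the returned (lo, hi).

lo=0 mid=0 hi=5
4>2: swap(0,5), hi=4 ⇒ [2,2,4,4,3,4]
2=2: mid=1
2=2: mid=2
4>2: swap(2,4), hi=3 ⇒ [2,2,3,4,4,4]
3>2: swap(2,3), hi=2 ⇒ [2,2,4,3,4,4]
4>2: swap(2,2), hi=1 ⇒ [2,2,4,3,4,4]
done. lo=0 hi=1; A=[2,2,4,3,4,4]

(0, 1)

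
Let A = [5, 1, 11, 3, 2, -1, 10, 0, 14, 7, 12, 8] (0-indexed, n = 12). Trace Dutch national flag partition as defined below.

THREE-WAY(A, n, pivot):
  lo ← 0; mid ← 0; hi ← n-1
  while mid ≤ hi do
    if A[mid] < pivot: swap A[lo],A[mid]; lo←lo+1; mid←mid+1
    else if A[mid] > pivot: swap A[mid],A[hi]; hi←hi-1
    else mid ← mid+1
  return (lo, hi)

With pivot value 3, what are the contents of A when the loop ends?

pivot = 3; lo=0, mid=0, hi=11
A[mid]=5>3: swap A[0],A[11]; hi=10 → [8, 1, 11, 3, 2, -1, 10, 0, 14, 7, 12, 5]
A[mid]=8>3: swap A[0],A[10]; hi=9 → [12, 1, 11, 3, 2, -1, 10, 0, 14, 7, 8, 5]
A[mid]=12>3: swap A[0],A[9]; hi=8 → [7, 1, 11, 3, 2, -1, 10, 0, 14, 12, 8, 5]
A[mid]=7>3: swap A[0],A[8]; hi=7 → [14, 1, 11, 3, 2, -1, 10, 0, 7, 12, 8, 5]
A[mid]=14>3: swap A[0],A[7]; hi=6 → [0, 1, 11, 3, 2, -1, 10, 14, 7, 12, 8, 5]
A[mid]=0<3: swap A[0],A[0]; lo=1,mid=1 → [0, 1, 11, 3, 2, -1, 10, 14, 7, 12, 8, 5]
A[mid]=1<3: swap A[1],A[1]; lo=2,mid=2 → [0, 1, 11, 3, 2, -1, 10, 14, 7, 12, 8, 5]
A[mid]=11>3: swap A[2],A[6]; hi=5 → [0, 1, 10, 3, 2, -1, 11, 14, 7, 12, 8, 5]
A[mid]=10>3: swap A[2],A[5]; hi=4 → [0, 1, -1, 3, 2, 10, 11, 14, 7, 12, 8, 5]
A[mid]=-1<3: swap A[2],A[2]; lo=3,mid=3 → [0, 1, -1, 3, 2, 10, 11, 14, 7, 12, 8, 5]
A[mid]=3=3: mid=4
A[mid]=2<3: swap A[3],A[4]; lo=4,mid=5 → [0, 1, -1, 2, 3, 10, 11, 14, 7, 12, 8, 5]
end: lo=4, hi=4; A = [0, 1, -1, 2, 3, 10, 11, 14, 7, 12, 8, 5]

[0, 1, -1, 2, 3, 10, 11, 14, 7, 12, 8, 5]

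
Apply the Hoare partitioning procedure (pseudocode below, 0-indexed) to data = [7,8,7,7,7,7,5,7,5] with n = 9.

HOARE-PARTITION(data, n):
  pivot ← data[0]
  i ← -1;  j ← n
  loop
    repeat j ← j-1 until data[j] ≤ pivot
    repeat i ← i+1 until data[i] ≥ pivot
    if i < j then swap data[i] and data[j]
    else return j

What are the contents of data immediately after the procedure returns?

[5,7,5,7,7,7,7,8,7]

pivot=7
j stops at 8 (5), i stops at 0 (7); swap ⇒ [5,8,7,7,7,7,5,7,7]
j stops at 7 (7), i stops at 1 (8); swap ⇒ [5,7,7,7,7,7,5,8,7]
j stops at 6 (5), i stops at 2 (7); swap ⇒ [5,7,5,7,7,7,7,8,7]
j stops at 5 (7), i stops at 3 (7); swap ⇒ [5,7,5,7,7,7,7,8,7]
j stops at 4, i stops at 4; i≥j ⇒ return 4. data=[5,7,5,7,7,7,7,8,7]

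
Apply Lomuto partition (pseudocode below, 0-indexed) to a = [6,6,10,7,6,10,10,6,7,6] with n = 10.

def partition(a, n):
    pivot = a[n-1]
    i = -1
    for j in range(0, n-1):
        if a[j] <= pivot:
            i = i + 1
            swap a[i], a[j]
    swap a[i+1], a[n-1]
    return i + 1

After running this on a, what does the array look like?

[6,6,6,6,6,10,10,7,7,10]

pivot = a[9] = 6; i = -1
j=0: a[0]=6 ≤ 6 → i=0, swap a[0],a[0] (no change) → [6,6,10,7,6,10,10,6,7,6]
j=1: a[1]=6 ≤ 6 → i=1, swap a[1],a[1] (no change) → [6,6,10,7,6,10,10,6,7,6]
j=2: a[2]=10 > 6 → no swap
j=3: a[3]=7 > 6 → no swap
j=4: a[4]=6 ≤ 6 → i=2, swap a[2],a[4] → [6,6,6,7,10,10,10,6,7,6]
j=5: a[5]=10 > 6 → no swap
j=6: a[6]=10 > 6 → no swap
j=7: a[7]=6 ≤ 6 → i=3, swap a[3],a[7] → [6,6,6,6,10,10,10,7,7,6]
j=8: a[8]=7 > 6 → no swap
final swap a[4],a[9] → [6,6,6,6,6,10,10,7,7,10]; return 4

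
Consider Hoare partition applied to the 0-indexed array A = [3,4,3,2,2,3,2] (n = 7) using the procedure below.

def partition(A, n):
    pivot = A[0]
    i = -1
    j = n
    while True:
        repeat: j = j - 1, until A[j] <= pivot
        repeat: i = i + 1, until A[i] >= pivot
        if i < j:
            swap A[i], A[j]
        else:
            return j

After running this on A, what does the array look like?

pivot=3
j stops at 6 (2), i stops at 0 (3); swap ⇒ [2,4,3,2,2,3,3]
j stops at 5 (3), i stops at 1 (4); swap ⇒ [2,3,3,2,2,4,3]
j stops at 4 (2), i stops at 2 (3); swap ⇒ [2,3,2,2,3,4,3]
j stops at 3, i stops at 4; i≥j ⇒ return 3. A=[2,3,2,2,3,4,3]

[2,3,2,2,3,4,3]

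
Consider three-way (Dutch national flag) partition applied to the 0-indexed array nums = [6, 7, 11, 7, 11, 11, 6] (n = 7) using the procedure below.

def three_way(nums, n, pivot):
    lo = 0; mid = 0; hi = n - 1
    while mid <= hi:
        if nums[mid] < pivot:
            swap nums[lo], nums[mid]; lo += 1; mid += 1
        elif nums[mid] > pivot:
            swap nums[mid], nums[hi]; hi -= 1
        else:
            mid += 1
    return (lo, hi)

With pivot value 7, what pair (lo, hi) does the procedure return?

(2, 3)

lo=0 mid=0 hi=6
6<7: swap(0,0), lo=1 mid=1 ⇒ [6, 7, 11, 7, 11, 11, 6]
7=7: mid=2
11>7: swap(2,6), hi=5 ⇒ [6, 7, 6, 7, 11, 11, 11]
6<7: swap(1,2), lo=2 mid=3 ⇒ [6, 6, 7, 7, 11, 11, 11]
7=7: mid=4
11>7: swap(4,5), hi=4 ⇒ [6, 6, 7, 7, 11, 11, 11]
11>7: swap(4,4), hi=3 ⇒ [6, 6, 7, 7, 11, 11, 11]
done. lo=2 hi=3; nums=[6, 6, 7, 7, 11, 11, 11]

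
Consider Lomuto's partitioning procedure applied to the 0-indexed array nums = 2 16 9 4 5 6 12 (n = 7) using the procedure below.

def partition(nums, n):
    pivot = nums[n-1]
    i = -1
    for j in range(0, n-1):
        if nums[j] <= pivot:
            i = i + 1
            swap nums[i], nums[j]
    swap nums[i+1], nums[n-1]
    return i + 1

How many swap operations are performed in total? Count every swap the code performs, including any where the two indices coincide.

pivot=12, i=-1
j=0: 2≤12, i=0, swap(0,0) ⇒ 2 16 9 4 5 6 12
j=1: 16>12, skip
j=2: 9≤12, i=1, swap(1,2) ⇒ 2 9 16 4 5 6 12
j=3: 4≤12, i=2, swap(2,3) ⇒ 2 9 4 16 5 6 12
j=4: 5≤12, i=3, swap(3,4) ⇒ 2 9 4 5 16 6 12
j=5: 6≤12, i=4, swap(4,5) ⇒ 2 9 4 5 6 16 12
swap(5,6) ⇒ 2 9 4 5 6 12 16; return 5

6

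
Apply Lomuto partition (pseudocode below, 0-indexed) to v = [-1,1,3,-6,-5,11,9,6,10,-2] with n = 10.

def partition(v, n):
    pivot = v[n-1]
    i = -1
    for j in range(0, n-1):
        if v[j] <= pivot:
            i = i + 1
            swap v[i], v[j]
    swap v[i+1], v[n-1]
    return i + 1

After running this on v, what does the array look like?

pivot = v[9] = -2; i = -1
j=0: v[0]=-1 > -2 → no swap
j=1: v[1]=1 > -2 → no swap
j=2: v[2]=3 > -2 → no swap
j=3: v[3]=-6 ≤ -2 → i=0, swap v[0],v[3] → [-6,1,3,-1,-5,11,9,6,10,-2]
j=4: v[4]=-5 ≤ -2 → i=1, swap v[1],v[4] → [-6,-5,3,-1,1,11,9,6,10,-2]
j=5: v[5]=11 > -2 → no swap
j=6: v[6]=9 > -2 → no swap
j=7: v[7]=6 > -2 → no swap
j=8: v[8]=10 > -2 → no swap
final swap v[2],v[9] → [-6,-5,-2,-1,1,11,9,6,10,3]; return 2

[-6,-5,-2,-1,1,11,9,6,10,3]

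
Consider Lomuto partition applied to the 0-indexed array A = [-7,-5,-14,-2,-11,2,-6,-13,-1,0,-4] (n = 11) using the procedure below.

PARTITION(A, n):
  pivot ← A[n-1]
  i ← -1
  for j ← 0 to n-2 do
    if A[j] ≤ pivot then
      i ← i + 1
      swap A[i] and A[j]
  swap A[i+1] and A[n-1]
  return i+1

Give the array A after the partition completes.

pivot=-4, i=-1
j=0: -7≤-4, i=0, swap(0,0) ⇒ [-7,-5,-14,-2,-11,2,-6,-13,-1,0,-4]
j=1: -5≤-4, i=1, swap(1,1) ⇒ [-7,-5,-14,-2,-11,2,-6,-13,-1,0,-4]
j=2: -14≤-4, i=2, swap(2,2) ⇒ [-7,-5,-14,-2,-11,2,-6,-13,-1,0,-4]
j=3: -2>-4, skip
j=4: -11≤-4, i=3, swap(3,4) ⇒ [-7,-5,-14,-11,-2,2,-6,-13,-1,0,-4]
j=5: 2>-4, skip
j=6: -6≤-4, i=4, swap(4,6) ⇒ [-7,-5,-14,-11,-6,2,-2,-13,-1,0,-4]
j=7: -13≤-4, i=5, swap(5,7) ⇒ [-7,-5,-14,-11,-6,-13,-2,2,-1,0,-4]
j=8: -1>-4, skip
j=9: 0>-4, skip
swap(6,10) ⇒ [-7,-5,-14,-11,-6,-13,-4,2,-1,0,-2]; return 6

[-7,-5,-14,-11,-6,-13,-4,2,-1,0,-2]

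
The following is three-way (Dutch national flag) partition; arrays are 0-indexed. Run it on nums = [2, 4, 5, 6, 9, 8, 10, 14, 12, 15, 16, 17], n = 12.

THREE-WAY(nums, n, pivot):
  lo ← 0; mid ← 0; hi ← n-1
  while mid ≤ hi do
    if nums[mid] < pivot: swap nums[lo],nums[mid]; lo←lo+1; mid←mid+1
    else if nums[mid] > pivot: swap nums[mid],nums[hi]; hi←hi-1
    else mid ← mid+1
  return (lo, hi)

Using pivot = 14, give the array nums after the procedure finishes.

[2, 4, 5, 6, 9, 8, 10, 12, 14, 16, 17, 15]

pivot = 14; lo=0, mid=0, hi=11
nums[mid]=2<14: swap nums[0],nums[0]; lo=1,mid=1 → [2, 4, 5, 6, 9, 8, 10, 14, 12, 15, 16, 17]
nums[mid]=4<14: swap nums[1],nums[1]; lo=2,mid=2 → [2, 4, 5, 6, 9, 8, 10, 14, 12, 15, 16, 17]
nums[mid]=5<14: swap nums[2],nums[2]; lo=3,mid=3 → [2, 4, 5, 6, 9, 8, 10, 14, 12, 15, 16, 17]
nums[mid]=6<14: swap nums[3],nums[3]; lo=4,mid=4 → [2, 4, 5, 6, 9, 8, 10, 14, 12, 15, 16, 17]
nums[mid]=9<14: swap nums[4],nums[4]; lo=5,mid=5 → [2, 4, 5, 6, 9, 8, 10, 14, 12, 15, 16, 17]
nums[mid]=8<14: swap nums[5],nums[5]; lo=6,mid=6 → [2, 4, 5, 6, 9, 8, 10, 14, 12, 15, 16, 17]
nums[mid]=10<14: swap nums[6],nums[6]; lo=7,mid=7 → [2, 4, 5, 6, 9, 8, 10, 14, 12, 15, 16, 17]
nums[mid]=14=14: mid=8
nums[mid]=12<14: swap nums[7],nums[8]; lo=8,mid=9 → [2, 4, 5, 6, 9, 8, 10, 12, 14, 15, 16, 17]
nums[mid]=15>14: swap nums[9],nums[11]; hi=10 → [2, 4, 5, 6, 9, 8, 10, 12, 14, 17, 16, 15]
nums[mid]=17>14: swap nums[9],nums[10]; hi=9 → [2, 4, 5, 6, 9, 8, 10, 12, 14, 16, 17, 15]
nums[mid]=16>14: swap nums[9],nums[9]; hi=8 → [2, 4, 5, 6, 9, 8, 10, 12, 14, 16, 17, 15]
end: lo=8, hi=8; nums = [2, 4, 5, 6, 9, 8, 10, 12, 14, 16, 17, 15]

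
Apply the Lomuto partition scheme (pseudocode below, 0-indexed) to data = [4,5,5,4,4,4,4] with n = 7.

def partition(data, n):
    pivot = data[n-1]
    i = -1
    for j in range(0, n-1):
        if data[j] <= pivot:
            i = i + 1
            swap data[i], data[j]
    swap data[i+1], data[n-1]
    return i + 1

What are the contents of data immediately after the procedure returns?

pivot=4, i=-1
j=0: 4≤4, i=0, swap(0,0) ⇒ [4,5,5,4,4,4,4]
j=1: 5>4, skip
j=2: 5>4, skip
j=3: 4≤4, i=1, swap(1,3) ⇒ [4,4,5,5,4,4,4]
j=4: 4≤4, i=2, swap(2,4) ⇒ [4,4,4,5,5,4,4]
j=5: 4≤4, i=3, swap(3,5) ⇒ [4,4,4,4,5,5,4]
swap(4,6) ⇒ [4,4,4,4,4,5,5]; return 4

[4,4,4,4,4,5,5]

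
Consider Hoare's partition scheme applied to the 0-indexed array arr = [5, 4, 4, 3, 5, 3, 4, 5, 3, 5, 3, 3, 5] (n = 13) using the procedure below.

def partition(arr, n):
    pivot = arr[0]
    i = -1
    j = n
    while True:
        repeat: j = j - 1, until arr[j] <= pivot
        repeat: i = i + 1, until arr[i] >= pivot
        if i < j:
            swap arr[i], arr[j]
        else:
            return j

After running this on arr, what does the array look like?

pivot=5
j stops at 12 (5), i stops at 0 (5); swap ⇒ [5, 4, 4, 3, 5, 3, 4, 5, 3, 5, 3, 3, 5]
j stops at 11 (3), i stops at 4 (5); swap ⇒ [5, 4, 4, 3, 3, 3, 4, 5, 3, 5, 3, 5, 5]
j stops at 10 (3), i stops at 7 (5); swap ⇒ [5, 4, 4, 3, 3, 3, 4, 3, 3, 5, 5, 5, 5]
j stops at 9, i stops at 9; i≥j ⇒ return 9. arr=[5, 4, 4, 3, 3, 3, 4, 3, 3, 5, 5, 5, 5]

[5, 4, 4, 3, 3, 3, 4, 3, 3, 5, 5, 5, 5]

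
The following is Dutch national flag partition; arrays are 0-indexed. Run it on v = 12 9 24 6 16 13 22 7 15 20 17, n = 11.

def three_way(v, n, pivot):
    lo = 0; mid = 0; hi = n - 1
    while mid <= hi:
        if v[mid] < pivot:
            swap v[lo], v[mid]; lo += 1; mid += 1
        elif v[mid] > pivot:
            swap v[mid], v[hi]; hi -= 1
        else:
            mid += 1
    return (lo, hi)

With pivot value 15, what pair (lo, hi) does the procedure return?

(5, 5)

lo=0 mid=0 hi=10
12<15: swap(0,0), lo=1 mid=1 ⇒ 12 9 24 6 16 13 22 7 15 20 17
9<15: swap(1,1), lo=2 mid=2 ⇒ 12 9 24 6 16 13 22 7 15 20 17
24>15: swap(2,10), hi=9 ⇒ 12 9 17 6 16 13 22 7 15 20 24
17>15: swap(2,9), hi=8 ⇒ 12 9 20 6 16 13 22 7 15 17 24
20>15: swap(2,8), hi=7 ⇒ 12 9 15 6 16 13 22 7 20 17 24
15=15: mid=3
6<15: swap(2,3), lo=3 mid=4 ⇒ 12 9 6 15 16 13 22 7 20 17 24
16>15: swap(4,7), hi=6 ⇒ 12 9 6 15 7 13 22 16 20 17 24
7<15: swap(3,4), lo=4 mid=5 ⇒ 12 9 6 7 15 13 22 16 20 17 24
13<15: swap(4,5), lo=5 mid=6 ⇒ 12 9 6 7 13 15 22 16 20 17 24
22>15: swap(6,6), hi=5 ⇒ 12 9 6 7 13 15 22 16 20 17 24
done. lo=5 hi=5; v=12 9 6 7 13 15 22 16 20 17 24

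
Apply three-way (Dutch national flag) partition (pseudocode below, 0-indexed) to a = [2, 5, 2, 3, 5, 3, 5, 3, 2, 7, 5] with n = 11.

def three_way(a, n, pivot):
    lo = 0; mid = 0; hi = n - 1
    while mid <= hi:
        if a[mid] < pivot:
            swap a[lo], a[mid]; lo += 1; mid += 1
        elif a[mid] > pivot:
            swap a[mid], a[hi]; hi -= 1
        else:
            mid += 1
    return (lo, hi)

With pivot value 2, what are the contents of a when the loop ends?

pivot = 2; lo=0, mid=0, hi=10
a[mid]=2=2: mid=1
a[mid]=5>2: swap a[1],a[10]; hi=9 → [2, 5, 2, 3, 5, 3, 5, 3, 2, 7, 5]
a[mid]=5>2: swap a[1],a[9]; hi=8 → [2, 7, 2, 3, 5, 3, 5, 3, 2, 5, 5]
a[mid]=7>2: swap a[1],a[8]; hi=7 → [2, 2, 2, 3, 5, 3, 5, 3, 7, 5, 5]
a[mid]=2=2: mid=2
a[mid]=2=2: mid=3
a[mid]=3>2: swap a[3],a[7]; hi=6 → [2, 2, 2, 3, 5, 3, 5, 3, 7, 5, 5]
a[mid]=3>2: swap a[3],a[6]; hi=5 → [2, 2, 2, 5, 5, 3, 3, 3, 7, 5, 5]
a[mid]=5>2: swap a[3],a[5]; hi=4 → [2, 2, 2, 3, 5, 5, 3, 3, 7, 5, 5]
a[mid]=3>2: swap a[3],a[4]; hi=3 → [2, 2, 2, 5, 3, 5, 3, 3, 7, 5, 5]
a[mid]=5>2: swap a[3],a[3]; hi=2 → [2, 2, 2, 5, 3, 5, 3, 3, 7, 5, 5]
end: lo=0, hi=2; a = [2, 2, 2, 5, 3, 5, 3, 3, 7, 5, 5]

[2, 2, 2, 5, 3, 5, 3, 3, 7, 5, 5]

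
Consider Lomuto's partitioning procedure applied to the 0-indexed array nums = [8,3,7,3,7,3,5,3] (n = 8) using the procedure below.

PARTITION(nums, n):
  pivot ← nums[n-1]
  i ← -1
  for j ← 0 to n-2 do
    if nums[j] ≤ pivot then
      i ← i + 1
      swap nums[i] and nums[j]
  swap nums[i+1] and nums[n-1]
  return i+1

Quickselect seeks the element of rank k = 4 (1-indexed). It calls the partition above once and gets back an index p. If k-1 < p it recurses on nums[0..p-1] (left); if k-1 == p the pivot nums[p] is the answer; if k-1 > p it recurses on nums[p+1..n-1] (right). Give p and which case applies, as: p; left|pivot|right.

pivot=3, i=-1
j=0: 8>3, skip
j=1: 3≤3, i=0, swap(0,1) ⇒ [3,8,7,3,7,3,5,3]
j=2: 7>3, skip
j=3: 3≤3, i=1, swap(1,3) ⇒ [3,3,7,8,7,3,5,3]
j=4: 7>3, skip
j=5: 3≤3, i=2, swap(2,5) ⇒ [3,3,3,8,7,7,5,3]
j=6: 5>3, skip
swap(3,7) ⇒ [3,3,3,3,7,7,5,8]; return 3
p = 3; k-1 = 3 == 3 ⇒ pivot

3; pivot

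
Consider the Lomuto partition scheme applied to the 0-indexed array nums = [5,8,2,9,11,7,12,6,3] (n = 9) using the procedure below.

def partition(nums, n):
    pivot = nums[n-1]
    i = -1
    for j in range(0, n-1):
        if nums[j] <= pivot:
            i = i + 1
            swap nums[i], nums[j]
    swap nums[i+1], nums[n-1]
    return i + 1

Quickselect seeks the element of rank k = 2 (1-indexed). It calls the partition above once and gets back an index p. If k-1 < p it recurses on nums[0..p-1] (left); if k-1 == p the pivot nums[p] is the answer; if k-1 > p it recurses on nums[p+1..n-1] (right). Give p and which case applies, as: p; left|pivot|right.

pivot = nums[8] = 3; i = -1
j=0: nums[0]=5 > 3 → no swap
j=1: nums[1]=8 > 3 → no swap
j=2: nums[2]=2 ≤ 3 → i=0, swap nums[0],nums[2] → [2,8,5,9,11,7,12,6,3]
j=3: nums[3]=9 > 3 → no swap
j=4: nums[4]=11 > 3 → no swap
j=5: nums[5]=7 > 3 → no swap
j=6: nums[6]=12 > 3 → no swap
j=7: nums[7]=6 > 3 → no swap
final swap nums[1],nums[8] → [2,3,5,9,11,7,12,6,8]; return 1
p = 1; k-1 = 1 == 1 ⇒ pivot

1; pivot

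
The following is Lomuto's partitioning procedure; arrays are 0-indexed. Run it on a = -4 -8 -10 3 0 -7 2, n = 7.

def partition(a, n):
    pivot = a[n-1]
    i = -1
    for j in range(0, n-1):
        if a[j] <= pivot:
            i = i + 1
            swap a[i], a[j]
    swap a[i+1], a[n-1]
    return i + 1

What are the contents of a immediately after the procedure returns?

-4 -8 -10 0 -7 2 3

pivot=2, i=-1
j=0: -4≤2, i=0, swap(0,0) ⇒ -4 -8 -10 3 0 -7 2
j=1: -8≤2, i=1, swap(1,1) ⇒ -4 -8 -10 3 0 -7 2
j=2: -10≤2, i=2, swap(2,2) ⇒ -4 -8 -10 3 0 -7 2
j=3: 3>2, skip
j=4: 0≤2, i=3, swap(3,4) ⇒ -4 -8 -10 0 3 -7 2
j=5: -7≤2, i=4, swap(4,5) ⇒ -4 -8 -10 0 -7 3 2
swap(5,6) ⇒ -4 -8 -10 0 -7 2 3; return 5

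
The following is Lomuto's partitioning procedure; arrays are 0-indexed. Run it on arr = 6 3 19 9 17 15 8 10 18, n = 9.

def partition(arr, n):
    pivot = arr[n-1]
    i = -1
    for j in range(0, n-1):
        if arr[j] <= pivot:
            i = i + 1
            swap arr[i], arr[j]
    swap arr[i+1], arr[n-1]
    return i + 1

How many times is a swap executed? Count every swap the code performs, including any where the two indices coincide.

8

pivot = arr[8] = 18; i = -1
j=0: arr[0]=6 ≤ 18 → i=0, swap arr[0],arr[0] (no change) → 6 3 19 9 17 15 8 10 18
j=1: arr[1]=3 ≤ 18 → i=1, swap arr[1],arr[1] (no change) → 6 3 19 9 17 15 8 10 18
j=2: arr[2]=19 > 18 → no swap
j=3: arr[3]=9 ≤ 18 → i=2, swap arr[2],arr[3] → 6 3 9 19 17 15 8 10 18
j=4: arr[4]=17 ≤ 18 → i=3, swap arr[3],arr[4] → 6 3 9 17 19 15 8 10 18
j=5: arr[5]=15 ≤ 18 → i=4, swap arr[4],arr[5] → 6 3 9 17 15 19 8 10 18
j=6: arr[6]=8 ≤ 18 → i=5, swap arr[5],arr[6] → 6 3 9 17 15 8 19 10 18
j=7: arr[7]=10 ≤ 18 → i=6, swap arr[6],arr[7] → 6 3 9 17 15 8 10 19 18
final swap arr[7],arr[8] → 6 3 9 17 15 8 10 18 19; return 7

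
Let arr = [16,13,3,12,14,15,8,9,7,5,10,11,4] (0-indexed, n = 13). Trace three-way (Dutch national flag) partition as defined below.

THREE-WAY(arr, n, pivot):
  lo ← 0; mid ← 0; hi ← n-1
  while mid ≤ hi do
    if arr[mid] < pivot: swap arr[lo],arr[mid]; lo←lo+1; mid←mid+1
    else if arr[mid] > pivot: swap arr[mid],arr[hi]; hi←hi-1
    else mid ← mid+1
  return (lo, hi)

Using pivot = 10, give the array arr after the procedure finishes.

pivot = 10; lo=0, mid=0, hi=12
arr[mid]=16>10: swap arr[0],arr[12]; hi=11 → [4,13,3,12,14,15,8,9,7,5,10,11,16]
arr[mid]=4<10: swap arr[0],arr[0]; lo=1,mid=1 → [4,13,3,12,14,15,8,9,7,5,10,11,16]
arr[mid]=13>10: swap arr[1],arr[11]; hi=10 → [4,11,3,12,14,15,8,9,7,5,10,13,16]
arr[mid]=11>10: swap arr[1],arr[10]; hi=9 → [4,10,3,12,14,15,8,9,7,5,11,13,16]
arr[mid]=10=10: mid=2
arr[mid]=3<10: swap arr[1],arr[2]; lo=2,mid=3 → [4,3,10,12,14,15,8,9,7,5,11,13,16]
arr[mid]=12>10: swap arr[3],arr[9]; hi=8 → [4,3,10,5,14,15,8,9,7,12,11,13,16]
arr[mid]=5<10: swap arr[2],arr[3]; lo=3,mid=4 → [4,3,5,10,14,15,8,9,7,12,11,13,16]
arr[mid]=14>10: swap arr[4],arr[8]; hi=7 → [4,3,5,10,7,15,8,9,14,12,11,13,16]
arr[mid]=7<10: swap arr[3],arr[4]; lo=4,mid=5 → [4,3,5,7,10,15,8,9,14,12,11,13,16]
arr[mid]=15>10: swap arr[5],arr[7]; hi=6 → [4,3,5,7,10,9,8,15,14,12,11,13,16]
arr[mid]=9<10: swap arr[4],arr[5]; lo=5,mid=6 → [4,3,5,7,9,10,8,15,14,12,11,13,16]
arr[mid]=8<10: swap arr[5],arr[6]; lo=6,mid=7 → [4,3,5,7,9,8,10,15,14,12,11,13,16]
end: lo=6, hi=6; arr = [4,3,5,7,9,8,10,15,14,12,11,13,16]

[4,3,5,7,9,8,10,15,14,12,11,13,16]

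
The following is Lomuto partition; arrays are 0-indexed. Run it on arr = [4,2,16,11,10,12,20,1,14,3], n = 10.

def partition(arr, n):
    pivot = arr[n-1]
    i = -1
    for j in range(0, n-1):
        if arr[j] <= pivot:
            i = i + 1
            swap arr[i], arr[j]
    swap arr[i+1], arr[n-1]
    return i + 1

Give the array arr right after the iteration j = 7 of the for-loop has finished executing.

pivot = arr[9] = 3; i = -1
j=0: arr[0]=4 > 3 → no swap
j=1: arr[1]=2 ≤ 3 → i=0, swap arr[0],arr[1] → [2,4,16,11,10,12,20,1,14,3]
j=2: arr[2]=16 > 3 → no swap
j=3: arr[3]=11 > 3 → no swap
j=4: arr[4]=10 > 3 → no swap
j=5: arr[5]=12 > 3 → no swap
j=6: arr[6]=20 > 3 → no swap
j=7: arr[7]=1 ≤ 3 → i=1, swap arr[1],arr[7] → [2,1,16,11,10,12,20,4,14,3]
(after j=7) arr = [2,1,16,11,10,12,20,4,14,3]

[2,1,16,11,10,12,20,4,14,3]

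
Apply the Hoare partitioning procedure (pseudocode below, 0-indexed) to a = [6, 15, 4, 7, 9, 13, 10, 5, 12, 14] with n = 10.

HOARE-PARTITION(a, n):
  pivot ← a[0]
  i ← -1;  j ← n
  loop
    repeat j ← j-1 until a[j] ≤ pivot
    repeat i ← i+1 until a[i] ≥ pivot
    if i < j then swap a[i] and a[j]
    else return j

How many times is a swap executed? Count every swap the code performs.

pivot=6
j stops at 7 (5), i stops at 0 (6); swap ⇒ [5, 15, 4, 7, 9, 13, 10, 6, 12, 14]
j stops at 2 (4), i stops at 1 (15); swap ⇒ [5, 4, 15, 7, 9, 13, 10, 6, 12, 14]
j stops at 1, i stops at 2; i≥j ⇒ return 1. a=[5, 4, 15, 7, 9, 13, 10, 6, 12, 14]

2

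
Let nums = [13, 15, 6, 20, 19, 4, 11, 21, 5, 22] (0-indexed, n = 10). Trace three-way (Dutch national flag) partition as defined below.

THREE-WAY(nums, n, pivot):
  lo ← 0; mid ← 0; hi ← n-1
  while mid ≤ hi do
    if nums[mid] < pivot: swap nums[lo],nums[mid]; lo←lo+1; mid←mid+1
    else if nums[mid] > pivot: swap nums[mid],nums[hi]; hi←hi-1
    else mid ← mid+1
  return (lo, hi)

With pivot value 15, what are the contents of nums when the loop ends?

pivot = 15; lo=0, mid=0, hi=9
nums[mid]=13<15: swap nums[0],nums[0]; lo=1,mid=1 → [13, 15, 6, 20, 19, 4, 11, 21, 5, 22]
nums[mid]=15=15: mid=2
nums[mid]=6<15: swap nums[1],nums[2]; lo=2,mid=3 → [13, 6, 15, 20, 19, 4, 11, 21, 5, 22]
nums[mid]=20>15: swap nums[3],nums[9]; hi=8 → [13, 6, 15, 22, 19, 4, 11, 21, 5, 20]
nums[mid]=22>15: swap nums[3],nums[8]; hi=7 → [13, 6, 15, 5, 19, 4, 11, 21, 22, 20]
nums[mid]=5<15: swap nums[2],nums[3]; lo=3,mid=4 → [13, 6, 5, 15, 19, 4, 11, 21, 22, 20]
nums[mid]=19>15: swap nums[4],nums[7]; hi=6 → [13, 6, 5, 15, 21, 4, 11, 19, 22, 20]
nums[mid]=21>15: swap nums[4],nums[6]; hi=5 → [13, 6, 5, 15, 11, 4, 21, 19, 22, 20]
nums[mid]=11<15: swap nums[3],nums[4]; lo=4,mid=5 → [13, 6, 5, 11, 15, 4, 21, 19, 22, 20]
nums[mid]=4<15: swap nums[4],nums[5]; lo=5,mid=6 → [13, 6, 5, 11, 4, 15, 21, 19, 22, 20]
end: lo=5, hi=5; nums = [13, 6, 5, 11, 4, 15, 21, 19, 22, 20]

[13, 6, 5, 11, 4, 15, 21, 19, 22, 20]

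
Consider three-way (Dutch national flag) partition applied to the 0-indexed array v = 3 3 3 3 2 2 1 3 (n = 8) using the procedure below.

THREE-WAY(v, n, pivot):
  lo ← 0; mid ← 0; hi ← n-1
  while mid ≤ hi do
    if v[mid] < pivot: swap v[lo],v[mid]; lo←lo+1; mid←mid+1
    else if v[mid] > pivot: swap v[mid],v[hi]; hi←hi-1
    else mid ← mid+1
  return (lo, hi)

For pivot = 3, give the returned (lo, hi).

pivot = 3; lo=0, mid=0, hi=7
v[mid]=3=3: mid=1
v[mid]=3=3: mid=2
v[mid]=3=3: mid=3
v[mid]=3=3: mid=4
v[mid]=2<3: swap v[0],v[4]; lo=1,mid=5 → 2 3 3 3 3 2 1 3
v[mid]=2<3: swap v[1],v[5]; lo=2,mid=6 → 2 2 3 3 3 3 1 3
v[mid]=1<3: swap v[2],v[6]; lo=3,mid=7 → 2 2 1 3 3 3 3 3
v[mid]=3=3: mid=8
end: lo=3, hi=7; v = 2 2 1 3 3 3 3 3

(3, 7)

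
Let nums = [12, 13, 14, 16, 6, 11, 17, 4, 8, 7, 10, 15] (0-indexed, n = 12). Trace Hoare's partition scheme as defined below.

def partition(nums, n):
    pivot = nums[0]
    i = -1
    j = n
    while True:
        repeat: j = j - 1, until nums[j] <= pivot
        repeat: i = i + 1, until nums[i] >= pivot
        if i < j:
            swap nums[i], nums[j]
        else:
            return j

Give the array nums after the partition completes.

pivot=12
j stops at 10 (10), i stops at 0 (12); swap ⇒ [10, 13, 14, 16, 6, 11, 17, 4, 8, 7, 12, 15]
j stops at 9 (7), i stops at 1 (13); swap ⇒ [10, 7, 14, 16, 6, 11, 17, 4, 8, 13, 12, 15]
j stops at 8 (8), i stops at 2 (14); swap ⇒ [10, 7, 8, 16, 6, 11, 17, 4, 14, 13, 12, 15]
j stops at 7 (4), i stops at 3 (16); swap ⇒ [10, 7, 8, 4, 6, 11, 17, 16, 14, 13, 12, 15]
j stops at 5, i stops at 6; i≥j ⇒ return 5. nums=[10, 7, 8, 4, 6, 11, 17, 16, 14, 13, 12, 15]

[10, 7, 8, 4, 6, 11, 17, 16, 14, 13, 12, 15]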